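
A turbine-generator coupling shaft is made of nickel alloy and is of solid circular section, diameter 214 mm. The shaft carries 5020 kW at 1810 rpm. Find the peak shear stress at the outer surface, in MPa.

ω = 2π·1810/60 = 189.5 rad/s, so T = P/ω = 5020×10³ / 189.5 = 26480 N·m.
J = πd⁴/32 = π(0.214)⁴/32 = 2.059×10^-4 m⁴.
τ_max = T·r/J = 26480 × 0.107 / 2.059×10^-4 = 1.376×10^7 Pa.

13.8 MPa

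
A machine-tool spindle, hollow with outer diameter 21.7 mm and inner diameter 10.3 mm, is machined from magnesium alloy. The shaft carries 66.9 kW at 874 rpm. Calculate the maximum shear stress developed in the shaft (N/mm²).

384 N/mm²

ω = 2π·874/60 = 91.53 rad/s, so T = P/ω = 66.9×10³ / 91.53 = 730.9 N·m.
J = π(d_o⁴ − d_i⁴)/32 = π(0.0217⁴ − 0.0103⁴)/32 = 2.066×10^-8 m⁴.
τ_max = T·r/J = 730.9 × 0.0109 / 2.066×10^-8 = 3.838×10^8 Pa.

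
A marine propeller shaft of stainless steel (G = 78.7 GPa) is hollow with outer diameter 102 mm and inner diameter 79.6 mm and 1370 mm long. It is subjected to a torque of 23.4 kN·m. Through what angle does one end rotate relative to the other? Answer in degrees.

J = π(d_o⁴ − d_i⁴)/32 = π(0.102⁴ − 0.0796⁴)/32 = 6.685×10^-6 m⁴.
θ = T·L/(G·J) = 23400 × 1.37 / (78.7×10⁹ × 6.685×10^-6) = 0.06093 rad.

3.49°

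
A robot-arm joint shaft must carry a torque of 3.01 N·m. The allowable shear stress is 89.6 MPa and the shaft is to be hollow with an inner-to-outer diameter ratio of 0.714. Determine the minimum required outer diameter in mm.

6.14 mm

For a hollow shaft with d_i/d_o = 0.714: τ_max = 16T/(π d_o³ (1−k⁴)), so d_o = [16T/(π τ_allow (1−k⁴))]^(1/3) = [16·3.010/(π·8.96×10^7·0.7401)]^(1/3) = 0.006137 m.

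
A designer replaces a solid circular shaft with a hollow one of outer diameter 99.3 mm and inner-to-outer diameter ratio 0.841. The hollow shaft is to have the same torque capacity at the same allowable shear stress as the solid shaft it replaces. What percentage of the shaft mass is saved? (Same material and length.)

Equal τ_max and T ⇒ the solid shaft needs d_s³ = d_o³(1−k⁴), so d_s = 99.3·(1−0.841⁴)^(1/3) = 78.80 mm.
Area ratio A_h/A_s = d_o²(1−k²)/d_s² = (1−k²)/(1−k⁴)^(2/3) = 0.4648.
Mass saving = 1 − 0.4648 = 53.5 %.

53.5 %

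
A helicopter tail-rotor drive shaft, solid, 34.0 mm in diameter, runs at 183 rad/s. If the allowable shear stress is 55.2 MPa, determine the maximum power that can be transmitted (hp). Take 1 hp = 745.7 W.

105 hp

J = πd⁴/32 = π(0.0340)⁴/32 = 1.312×10^-7 m⁴.
T_max = τ_allow·J/r = 5.52×10^7 × 1.312×10^-7 / 0.0170 = 426.0 N·m.
ω = 183 rad/s, so P_max = T_max·ω = 7.796×10^4 W.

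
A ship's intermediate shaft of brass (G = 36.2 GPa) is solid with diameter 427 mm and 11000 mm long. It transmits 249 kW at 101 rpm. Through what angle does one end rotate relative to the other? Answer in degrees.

0.126°

ω = 2π·101/60 = 10.58 rad/s, so T = P/ω = 249×10³ / 10.58 = 23540 N·m.
J = πd⁴/32 = π(0.427)⁴/32 = 3.264×10^-3 m⁴.
θ = T·L/(G·J) = 23540 × 11.0 / (36.2×10⁹ × 3.264×10^-3) = 2.192×10^-3 rad.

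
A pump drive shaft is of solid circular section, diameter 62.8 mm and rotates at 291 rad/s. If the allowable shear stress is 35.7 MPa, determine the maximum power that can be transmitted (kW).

J = πd⁴/32 = π(0.0628)⁴/32 = 1.527×10^-6 m⁴.
T_max = τ_allow·J/r = 3.57×10^7 × 1.527×10^-6 / 0.0314 = 1736 N·m.
ω = 291 rad/s, so P_max = T_max·ω = 5.052×10^5 W.

505 kW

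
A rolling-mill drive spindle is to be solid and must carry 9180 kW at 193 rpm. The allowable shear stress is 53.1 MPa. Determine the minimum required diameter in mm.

352 mm

ω = 2π·193/60 = 20.21 rad/s, so T = P/ω = 9180×10³ / 20.21 = 454200 N·m.
For a solid shaft τ_max = 16T/(πd³), so d = (16T/(π τ_allow))^(1/3) = (16·454200/(π·5.31×10^7))^(1/3) = 0.3519 m.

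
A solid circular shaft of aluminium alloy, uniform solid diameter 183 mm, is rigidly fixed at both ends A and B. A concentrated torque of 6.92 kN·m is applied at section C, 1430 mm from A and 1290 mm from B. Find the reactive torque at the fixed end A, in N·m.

With uniform GJ and both ends fixed, compatibility θ_AC = θ_CB gives T_A·a = T_B·b, together with T_A + T_B = T₀.
T_A = T₀·b/(a+b) = 6920·1290/2720 = 3282 N·m; T_B = 3638 N·m.

3280 N·m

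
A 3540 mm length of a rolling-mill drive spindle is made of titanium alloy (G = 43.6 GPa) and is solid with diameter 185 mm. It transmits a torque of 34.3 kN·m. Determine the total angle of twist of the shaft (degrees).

J = πd⁴/32 = π(0.185)⁴/32 = 1.150×10^-4 m⁴.
θ = T·L/(G·J) = 34300 × 3.54 / (43.6×10⁹ × 1.150×10^-4) = 0.02422 rad.

1.39°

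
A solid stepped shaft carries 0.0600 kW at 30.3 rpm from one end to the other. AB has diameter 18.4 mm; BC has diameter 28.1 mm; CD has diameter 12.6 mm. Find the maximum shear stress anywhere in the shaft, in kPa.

ω = 2π·30.3/60 = 3.173 rad/s, so T = P/ω = 0.0600×10³ / 3.173 = 18.91 N·m.
Under the same torque, τ_max = 16T/(πd³) is largest where d is smallest — segment CD (d = 12.6 mm).
τ_max = 16·18.91/(π·(0.0126)³) = 4.814×10^7 Pa.

48100 kPa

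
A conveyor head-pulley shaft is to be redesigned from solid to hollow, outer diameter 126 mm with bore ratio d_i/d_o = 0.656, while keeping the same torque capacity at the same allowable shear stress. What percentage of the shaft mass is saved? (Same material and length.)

34.7 %

Equal τ_max and T ⇒ the solid shaft needs d_s³ = d_o³(1−k⁴), so d_s = 126·(1−0.656⁴)^(1/3) = 117.7 mm.
Area ratio A_h/A_s = d_o²(1−k²)/d_s² = (1−k²)/(1−k⁴)^(2/3) = 0.6530.
Mass saving = 1 − 0.6530 = 34.7 %.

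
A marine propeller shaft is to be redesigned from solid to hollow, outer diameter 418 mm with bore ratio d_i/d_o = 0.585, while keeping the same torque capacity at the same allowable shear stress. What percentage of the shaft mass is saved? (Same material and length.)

28.5 %

Equal τ_max and T ⇒ the solid shaft needs d_s³ = d_o³(1−k⁴), so d_s = 418·(1−0.585⁴)^(1/3) = 401.0 mm.
Area ratio A_h/A_s = d_o²(1−k²)/d_s² = (1−k²)/(1−k⁴)^(2/3) = 0.7147.
Mass saving = 1 − 0.7147 = 28.5 %.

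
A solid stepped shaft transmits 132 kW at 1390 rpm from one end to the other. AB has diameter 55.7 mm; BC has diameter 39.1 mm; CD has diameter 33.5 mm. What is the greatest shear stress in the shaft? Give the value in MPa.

123 MPa

ω = 2π·1390/60 = 145.6 rad/s, so T = P/ω = 132×10³ / 145.6 = 906.8 N·m.
Under the same torque, τ_max = 16T/(πd³) is largest where d is smallest — segment CD (d = 33.5 mm).
τ_max = 16·906.8/(π·(0.0335)³) = 1.228×10^8 Pa.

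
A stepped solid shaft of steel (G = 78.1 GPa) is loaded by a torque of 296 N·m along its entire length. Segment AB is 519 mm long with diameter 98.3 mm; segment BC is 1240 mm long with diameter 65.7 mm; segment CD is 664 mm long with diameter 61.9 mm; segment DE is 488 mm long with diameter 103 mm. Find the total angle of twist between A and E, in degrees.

0.269°

J_AB = π(0.0983)⁴/32 = 9.17×10^-6 m⁴; J_BC = π(0.0657)⁴/32 = 1.83×10^-6 m⁴; J_CD = π(0.0619)⁴/32 = 1.44×10^-6 m⁴; J_DE = π(0.103)⁴/32 = 1.10×10^-5 m⁴.
θ = (T/G)·Σ L_i/J_i = (296.0/78.1×10⁹)·(0.519/9.17×10^-6 + 1.24/1.83×10^-6 + 0.664/1.44×10^-6 + 0.488/1.10×10^-5) = 4.697×10^-3 rad.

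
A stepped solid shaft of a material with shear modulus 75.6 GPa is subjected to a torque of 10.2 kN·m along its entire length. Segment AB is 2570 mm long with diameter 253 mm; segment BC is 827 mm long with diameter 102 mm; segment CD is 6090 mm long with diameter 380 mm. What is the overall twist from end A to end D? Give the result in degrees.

0.674°

J_AB = π(0.253)⁴/32 = 4.02×10^-4 m⁴; J_BC = π(0.102)⁴/32 = 1.06×10^-5 m⁴; J_CD = π(0.380)⁴/32 = 2.05×10^-3 m⁴.
θ = (T/G)·Σ L_i/J_i = (10200/75.6×10⁹)·(2.57/4.02×10^-4 + 0.827/1.06×10^-5 + 6.09/2.05×10^-3) = 0.01176 rad.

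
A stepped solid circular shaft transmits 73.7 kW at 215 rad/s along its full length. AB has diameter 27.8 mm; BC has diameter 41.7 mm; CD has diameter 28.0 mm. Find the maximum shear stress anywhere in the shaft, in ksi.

11.8 ksi

ω = 215 rad/s, so T = P/ω = 73.7×10³ / 215.0 = 342.8 N·m.
Under the same torque, τ_max = 16T/(πd³) is largest where d is smallest — segment AB (d = 27.8 mm).
τ_max = 16·342.8/(π·(0.0278)³) = 8.126×10^7 Pa.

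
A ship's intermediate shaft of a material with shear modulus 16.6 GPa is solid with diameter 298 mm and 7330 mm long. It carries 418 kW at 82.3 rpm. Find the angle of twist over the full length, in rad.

0.0277 rad

ω = 2π·82.3/60 = 8.618 rad/s, so T = P/ω = 418×10³ / 8.618 = 48500 N·m.
J = πd⁴/32 = π(0.298)⁴/32 = 7.742×10^-4 m⁴.
θ = T·L/(G·J) = 48500 × 7.33 / (16.6×10⁹ × 7.742×10^-4) = 0.02766 rad.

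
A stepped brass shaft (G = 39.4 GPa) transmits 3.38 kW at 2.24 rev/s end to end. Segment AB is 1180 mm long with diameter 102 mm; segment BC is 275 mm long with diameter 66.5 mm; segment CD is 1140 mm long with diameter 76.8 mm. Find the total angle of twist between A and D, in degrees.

0.205°

ω = 2π·2.24 = 14.07 rad/s, so T = P/ω = 3.38×10³ / 14.07 = 240.2 N·m.
J_AB = π(0.102)⁴/32 = 1.06×10^-5 m⁴; J_BC = π(0.0665)⁴/32 = 1.92×10^-6 m⁴; J_CD = π(0.0768)⁴/32 = 3.42×10^-6 m⁴.
θ = (T/G)·Σ L_i/J_i = (240.2/39.4×10⁹)·(1.18/1.06×10^-5 + 0.275/1.92×10^-6 + 1.14/3.42×10^-6) = 3.584×10^-3 rad.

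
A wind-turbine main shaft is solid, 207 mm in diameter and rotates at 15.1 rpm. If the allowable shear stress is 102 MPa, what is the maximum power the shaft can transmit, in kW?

J = πd⁴/32 = π(0.207)⁴/32 = 1.803×10^-4 m⁴.
T_max = τ_allow·J/r = 1.02×10^8 × 1.803×10^-4 / 0.103 = 177600 N·m.
ω = 2π·15.1/60 = 1.581 rad/s, so P_max = T_max·ω = 2.809×10^5 W.

281 kW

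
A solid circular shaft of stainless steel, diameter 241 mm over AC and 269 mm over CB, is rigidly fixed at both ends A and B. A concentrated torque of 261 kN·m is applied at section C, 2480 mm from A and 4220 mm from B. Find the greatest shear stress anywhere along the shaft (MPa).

Compatibility: T_A·a/J_AC = T_B·b/J_CB with T_A + T_B = T₀.
J_AC = 3.31×10^-4 m⁴, J_CB = 5.14×10^-4 m⁴, so T_A = T₀·(J_AC/a)/((J_AC/a)+(J_CB/b)) = 136500 N·m, T_B = 124500 N·m.
τ in each portion: τ_AC = 4.97×10^7 Pa, τ_CB = 3.26×10^7 Pa; maximum is in AC.
τ_max = T_AC·r/J = 136500·0.120/3.31×10^-4 = 4.966×10^7 Pa.

49.7 MPa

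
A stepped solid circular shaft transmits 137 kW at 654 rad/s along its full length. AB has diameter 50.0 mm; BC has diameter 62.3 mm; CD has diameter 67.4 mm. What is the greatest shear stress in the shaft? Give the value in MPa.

ω = 654 rad/s, so T = P/ω = 137×10³ / 654.0 = 209.5 N·m.
Under the same torque, τ_max = 16T/(πd³) is largest where d is smallest — segment AB (d = 50.0 mm).
τ_max = 16·209.5/(π·(0.0500)³) = 8.535×10^6 Pa.

8.53 MPa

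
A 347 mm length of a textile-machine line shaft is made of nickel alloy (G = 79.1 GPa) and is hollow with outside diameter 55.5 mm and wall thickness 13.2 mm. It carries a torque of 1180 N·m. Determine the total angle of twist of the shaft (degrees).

J = π(d_o⁴ − d_i⁴)/32 = π(0.0555⁴ − 0.0291⁴)/32 = 8.611×10^-7 m⁴.
θ = T·L/(G·J) = 1180 × 0.347 / (79.1×10⁹ × 8.611×10^-7) = 6.012×10^-3 rad.

0.344°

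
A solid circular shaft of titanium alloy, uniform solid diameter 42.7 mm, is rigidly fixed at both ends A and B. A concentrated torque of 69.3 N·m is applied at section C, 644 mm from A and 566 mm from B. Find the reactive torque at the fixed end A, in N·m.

With uniform GJ and both ends fixed, compatibility θ_AC = θ_CB gives T_A·a = T_B·b, together with T_A + T_B = T₀.
T_A = T₀·b/(a+b) = 69.30·566/1210 = 32.42 N·m; T_B = 36.88 N·m.

32.4 N·m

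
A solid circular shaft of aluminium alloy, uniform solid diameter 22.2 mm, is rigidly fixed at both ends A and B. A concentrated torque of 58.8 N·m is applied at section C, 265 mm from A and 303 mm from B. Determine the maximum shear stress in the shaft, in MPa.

With uniform GJ and both ends fixed, compatibility θ_AC = θ_CB gives T_A·a = T_B·b, together with T_A + T_B = T₀.
T_A = T₀·b/(a+b) = 58.80·303/568.0 = 31.37 N·m; T_B = 27.43 N·m.
τ in each portion: τ_AC = 1.46×10^7 Pa, τ_CB = 1.28×10^7 Pa; maximum is in AC.
τ_max = T_AC·r/J = 31.37·0.0111/2.38×10^-8 = 1.460×10^7 Pa.

14.6 MPa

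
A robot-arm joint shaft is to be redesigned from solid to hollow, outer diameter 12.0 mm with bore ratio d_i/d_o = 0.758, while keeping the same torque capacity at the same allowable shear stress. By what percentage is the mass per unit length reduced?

Equal τ_max and T ⇒ the solid shaft needs d_s³ = d_o³(1−k⁴), so d_s = 12.0·(1−0.758⁴)^(1/3) = 10.50 mm.
Area ratio A_h/A_s = d_o²(1−k²)/d_s² = (1−k²)/(1−k⁴)^(2/3) = 0.5557.
Mass saving = 1 − 0.5557 = 44.4 %.

44.4 %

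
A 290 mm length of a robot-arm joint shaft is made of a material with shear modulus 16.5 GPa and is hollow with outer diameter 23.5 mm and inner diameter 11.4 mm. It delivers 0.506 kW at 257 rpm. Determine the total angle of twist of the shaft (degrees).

ω = 2π·257/60 = 26.91 rad/s, so T = P/ω = 0.506×10³ / 26.91 = 18.80 N·m.
J = π(d_o⁴ − d_i⁴)/32 = π(0.0235⁴ − 0.0114⁴)/32 = 2.828×10^-8 m⁴.
θ = T·L/(G·J) = 18.80 × 0.290 / (16.5×10⁹ × 2.828×10^-8) = 0.01168 rad.

0.669°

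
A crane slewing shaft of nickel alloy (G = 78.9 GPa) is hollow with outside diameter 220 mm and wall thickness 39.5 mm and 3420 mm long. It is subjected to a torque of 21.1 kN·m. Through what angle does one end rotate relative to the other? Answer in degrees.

J = π(d_o⁴ − d_i⁴)/32 = π(0.220⁴ − 0.141⁴)/32 = 1.912×10^-4 m⁴.
θ = T·L/(G·J) = 21100 × 3.42 / (78.9×10⁹ × 1.912×10^-4) = 4.784×10^-3 rad.

0.274°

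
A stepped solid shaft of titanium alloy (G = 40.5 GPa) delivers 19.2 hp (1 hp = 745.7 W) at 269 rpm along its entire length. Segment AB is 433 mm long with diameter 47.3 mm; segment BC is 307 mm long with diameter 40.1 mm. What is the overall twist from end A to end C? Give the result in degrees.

1.50°

ω = 2π·269/60 = 28.17 rad/s, so T = P/ω = 19.2×745.7 / 28.17 = 508.3 N·m.
J_AB = π(0.0473)⁴/32 = 4.91×10^-7 m⁴; J_BC = π(0.0401)⁴/32 = 2.54×10^-7 m⁴.
θ = (T/G)·Σ L_i/J_i = (508.3/40.5×10⁹)·(0.433/4.91×10^-7 + 0.307/2.54×10^-7) = 0.02624 rad.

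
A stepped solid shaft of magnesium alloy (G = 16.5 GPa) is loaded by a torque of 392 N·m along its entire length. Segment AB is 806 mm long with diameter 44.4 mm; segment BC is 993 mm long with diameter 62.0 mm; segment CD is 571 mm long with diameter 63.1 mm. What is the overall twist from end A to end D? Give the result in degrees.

4.31°

J_AB = π(0.0444)⁴/32 = 3.82×10^-7 m⁴; J_BC = π(0.0620)⁴/32 = 1.45×10^-6 m⁴; J_CD = π(0.0631)⁴/32 = 1.56×10^-6 m⁴.
θ = (T/G)·Σ L_i/J_i = (392.0/16.5×10⁹)·(0.806/3.82×10^-7 + 0.993/1.45×10^-6 + 0.571/1.56×10^-6) = 0.07517 rad.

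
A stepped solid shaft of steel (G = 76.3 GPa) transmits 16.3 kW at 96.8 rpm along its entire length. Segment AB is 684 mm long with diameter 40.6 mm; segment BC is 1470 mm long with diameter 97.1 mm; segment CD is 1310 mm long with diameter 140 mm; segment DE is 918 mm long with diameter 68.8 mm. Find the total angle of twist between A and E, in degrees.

ω = 2π·96.8/60 = 10.14 rad/s, so T = P/ω = 16.3×10³ / 10.14 = 1608 N·m.
J_AB = π(0.0406)⁴/32 = 2.67×10^-7 m⁴; J_BC = π(0.0971)⁴/32 = 8.73×10^-6 m⁴; J_CD = π(0.140)⁴/32 = 3.77×10^-5 m⁴; J_DE = π(0.0688)⁴/32 = 2.20×10^-6 m⁴.
θ = (T/G)·Σ L_i/J_i = (1608/76.3×10⁹)·(0.684/2.67×10^-7 + 1.47/8.73×10^-6 + 1.31/3.77×10^-5 + 0.918/2.20×10^-6) = 0.06712 rad.

3.85°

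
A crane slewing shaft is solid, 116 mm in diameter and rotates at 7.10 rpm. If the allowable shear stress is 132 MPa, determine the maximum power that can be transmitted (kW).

30.1 kW

J = πd⁴/32 = π(0.116)⁴/32 = 1.778×10^-5 m⁴.
T_max = τ_allow·J/r = 1.32×10^8 × 1.778×10^-5 / 0.0580 = 40460 N·m.
ω = 2π·7.10/60 = 0.7435 rad/s, so P_max = T_max·ω = 3.008×10^4 W.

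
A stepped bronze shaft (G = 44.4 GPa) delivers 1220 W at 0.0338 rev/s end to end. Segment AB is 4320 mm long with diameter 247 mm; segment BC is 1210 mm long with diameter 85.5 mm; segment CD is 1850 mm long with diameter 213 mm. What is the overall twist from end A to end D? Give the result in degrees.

ω = 2π·0.0338 = 0.2124 rad/s, so T = P/ω = 1220 / 0.2124 = 5745 N·m.
J_AB = π(0.247)⁴/32 = 3.65×10^-4 m⁴; J_BC = π(0.0855)⁴/32 = 5.25×10^-6 m⁴; J_CD = π(0.213)⁴/32 = 2.02×10^-4 m⁴.
θ = (T/G)·Σ L_i/J_i = (5745/44.4×10⁹)·(4.32/3.65×10^-4 + 1.21/5.25×10^-6 + 1.85/2.02×10^-4) = 0.03255 rad.

1.87°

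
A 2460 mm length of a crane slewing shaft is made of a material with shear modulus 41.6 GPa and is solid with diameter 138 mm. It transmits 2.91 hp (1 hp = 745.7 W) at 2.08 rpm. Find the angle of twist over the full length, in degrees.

0.948°

ω = 2π·2.08/60 = 0.2178 rad/s, so T = P/ω = 2.91×745.7 / 0.2178 = 9962 N·m.
J = πd⁴/32 = π(0.138)⁴/32 = 3.561×10^-5 m⁴.
θ = T·L/(G·J) = 9962 × 2.46 / (41.6×10⁹ × 3.561×10^-5) = 0.01655 rad.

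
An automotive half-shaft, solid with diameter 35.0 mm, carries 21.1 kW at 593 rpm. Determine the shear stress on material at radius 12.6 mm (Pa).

ω = 2π·593/60 = 62.10 rad/s, so T = P/ω = 21.1×10³ / 62.10 = 339.8 N·m.
J = πd⁴/32 = π(0.0350)⁴/32 = 1.473×10^-7 m⁴.
Shear stress varies linearly with radius: τ = T·r/J = 339.8 × 0.0126 / 1.473×10^-7 = 2.906×10^7 Pa.

2.91e7 Pa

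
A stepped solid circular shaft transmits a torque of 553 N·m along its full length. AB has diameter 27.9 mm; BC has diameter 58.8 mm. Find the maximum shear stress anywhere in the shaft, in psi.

Under the same torque, τ_max = 16T/(πd³) is largest where d is smallest — segment AB (d = 27.9 mm).
τ_max = 16·553.0/(π·(0.0279)³) = 1.297×10^8 Pa.

18800 psi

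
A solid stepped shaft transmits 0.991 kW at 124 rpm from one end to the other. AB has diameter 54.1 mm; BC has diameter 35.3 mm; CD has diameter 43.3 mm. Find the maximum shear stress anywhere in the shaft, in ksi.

1.28 ksi

ω = 2π·124/60 = 12.99 rad/s, so T = P/ω = 0.991×10³ / 12.99 = 76.32 N·m.
Under the same torque, τ_max = 16T/(πd³) is largest where d is smallest — segment BC (d = 35.3 mm).
τ_max = 16·76.32/(π·(0.0353)³) = 8.836×10^6 Pa.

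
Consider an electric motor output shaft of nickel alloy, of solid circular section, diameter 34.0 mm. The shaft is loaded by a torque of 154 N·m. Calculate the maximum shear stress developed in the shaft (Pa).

J = πd⁴/32 = π(0.0340)⁴/32 = 1.312×10^-7 m⁴.
τ_max = T·r/J = 154.0 × 0.0170 / 1.312×10^-7 = 1.996×10^7 Pa.

2.00e7 Pa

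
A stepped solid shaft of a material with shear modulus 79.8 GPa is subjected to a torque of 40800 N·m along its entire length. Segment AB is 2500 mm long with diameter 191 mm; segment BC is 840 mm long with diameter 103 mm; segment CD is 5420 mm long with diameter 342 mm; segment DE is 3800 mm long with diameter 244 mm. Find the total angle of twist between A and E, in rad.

0.0563 rad

J_AB = π(0.191)⁴/32 = 1.31×10^-4 m⁴; J_BC = π(0.103)⁴/32 = 1.10×10^-5 m⁴; J_CD = π(0.342)⁴/32 = 1.34×10^-3 m⁴; J_DE = π(0.244)⁴/32 = 3.48×10^-4 m⁴.
θ = (T/G)·Σ L_i/J_i = (40800/79.8×10⁹)·(2.50/1.31×10^-4 + 0.840/1.10×10^-5 + 5.42/1.34×10^-3 + 3.80/3.48×10^-4) = 0.05630 rad.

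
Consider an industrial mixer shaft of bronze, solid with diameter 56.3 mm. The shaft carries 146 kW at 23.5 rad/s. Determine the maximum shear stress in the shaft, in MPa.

177 MPa

ω = 23.5 rad/s, so T = P/ω = 146×10³ / 23.50 = 6213 N·m.
J = πd⁴/32 = π(0.0563)⁴/32 = 9.864×10^-7 m⁴.
τ_max = T·r/J = 6213 × 0.0281 / 9.864×10^-7 = 1.773×10^8 Pa.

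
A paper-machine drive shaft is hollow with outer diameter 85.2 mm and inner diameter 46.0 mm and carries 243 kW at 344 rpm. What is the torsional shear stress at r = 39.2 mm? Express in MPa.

55.9 MPa

ω = 2π·344/60 = 36.02 rad/s, so T = P/ω = 243×10³ / 36.02 = 6746 N·m.
J = π(d_o⁴ − d_i⁴)/32 = π(0.0852⁴ − 0.0460⁴)/32 = 4.734×10^-6 m⁴.
Shear stress varies linearly with radius: τ = T·r/J = 6746 × 0.0392 / 4.734×10^-6 = 5.586×10^7 Pa.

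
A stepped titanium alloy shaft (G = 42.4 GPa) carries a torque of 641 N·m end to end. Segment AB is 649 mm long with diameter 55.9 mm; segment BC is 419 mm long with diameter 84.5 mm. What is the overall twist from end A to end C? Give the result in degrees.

J_AB = π(0.0559)⁴/32 = 9.59×10^-7 m⁴; J_BC = π(0.0845)⁴/32 = 5.01×10^-6 m⁴.
θ = (T/G)·Σ L_i/J_i = (641.0/42.4×10⁹)·(0.649/9.59×10^-7 + 0.419/5.01×10^-6) = 0.01150 rad.

0.659°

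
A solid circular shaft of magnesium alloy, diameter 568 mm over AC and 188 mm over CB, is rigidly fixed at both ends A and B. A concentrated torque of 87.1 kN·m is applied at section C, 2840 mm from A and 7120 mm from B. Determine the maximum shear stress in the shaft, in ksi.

Compatibility: T_A·a/J_AC = T_B·b/J_CB with T_A + T_B = T₀.
J_AC = 0.0102 m⁴, J_CB = 1.23×10^-4 m⁴, so T_A = T₀·(J_AC/a)/((J_AC/a)+(J_CB/b)) = 86690 N·m, T_B = 415.0 N·m.
τ in each portion: τ_AC = 2.41×10^6 Pa, τ_CB = 3.18×10^5 Pa; maximum is in AC.
τ_max = T_AC·r/J = 86690·0.284/0.0102 = 2.409×10^6 Pa.

0.349 ksi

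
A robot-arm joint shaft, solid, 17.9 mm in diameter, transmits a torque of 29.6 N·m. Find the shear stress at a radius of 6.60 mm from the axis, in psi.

J = πd⁴/32 = π(0.0179)⁴/32 = 1.008×10^-8 m⁴.
Shear stress varies linearly with radius: τ = T·r/J = 29.60 × 0.00660 / 1.008×10^-8 = 1.938×10^7 Pa.

2810 psi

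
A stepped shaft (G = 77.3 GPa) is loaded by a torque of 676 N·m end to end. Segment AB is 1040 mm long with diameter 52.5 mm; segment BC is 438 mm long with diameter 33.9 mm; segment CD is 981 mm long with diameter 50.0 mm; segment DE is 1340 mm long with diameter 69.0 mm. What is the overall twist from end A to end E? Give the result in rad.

J_AB = π(0.0525)⁴/32 = 7.46×10^-7 m⁴; J_BC = π(0.0339)⁴/32 = 1.30×10^-7 m⁴; J_CD = π(0.0500)⁴/32 = 6.14×10^-7 m⁴; J_DE = π(0.0690)⁴/32 = 2.23×10^-6 m⁴.
θ = (T/G)·Σ L_i/J_i = (676.0/77.3×10⁹)·(1.04/7.46×10^-7 + 0.438/1.30×10^-7 + 0.981/6.14×10^-7 + 1.34/2.23×10^-6) = 0.06098 rad.

0.0610 rad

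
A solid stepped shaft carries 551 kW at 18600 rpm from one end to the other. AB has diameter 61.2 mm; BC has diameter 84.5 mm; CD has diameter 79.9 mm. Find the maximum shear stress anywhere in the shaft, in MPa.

6.29 MPa

ω = 2π·18600/60 = 1948 rad/s, so T = P/ω = 551×10³ / 1948 = 282.9 N·m.
Under the same torque, τ_max = 16T/(πd³) is largest where d is smallest — segment AB (d = 61.2 mm).
τ_max = 16·282.9/(π·(0.0612)³) = 6.285×10^6 Pa.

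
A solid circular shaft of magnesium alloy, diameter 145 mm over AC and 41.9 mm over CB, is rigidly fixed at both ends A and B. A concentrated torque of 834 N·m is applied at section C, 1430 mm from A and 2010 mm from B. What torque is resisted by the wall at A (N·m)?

830 N·m

Compatibility: T_A·a/J_AC = T_B·b/J_CB with T_A + T_B = T₀.
J_AC = 4.34×10^-5 m⁴, J_CB = 3.03×10^-7 m⁴, so T_A = T₀·(J_AC/a)/((J_AC/a)+(J_CB/b)) = 829.9 N·m, T_B = 4.117 N·m.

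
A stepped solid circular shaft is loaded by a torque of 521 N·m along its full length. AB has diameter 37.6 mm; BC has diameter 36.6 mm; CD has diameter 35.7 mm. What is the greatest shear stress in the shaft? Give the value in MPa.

Under the same torque, τ_max = 16T/(πd³) is largest where d is smallest — segment CD (d = 35.7 mm).
τ_max = 16·521.0/(π·(0.0357)³) = 5.832×10^7 Pa.

58.3 MPa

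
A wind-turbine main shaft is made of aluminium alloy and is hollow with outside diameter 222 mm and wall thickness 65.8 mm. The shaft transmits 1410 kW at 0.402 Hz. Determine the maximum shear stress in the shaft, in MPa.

267 MPa

ω = 2π·0.402 = 2.526 rad/s, so T = P/ω = 1410×10³ / 2.526 = 558200 N·m.
J = π(d_o⁴ − d_i⁴)/32 = π(0.222⁴ − 0.0904⁴)/32 = 2.319×10^-4 m⁴.
τ_max = T·r/J = 558200 × 0.111 / 2.319×10^-4 = 2.672×10^8 Pa.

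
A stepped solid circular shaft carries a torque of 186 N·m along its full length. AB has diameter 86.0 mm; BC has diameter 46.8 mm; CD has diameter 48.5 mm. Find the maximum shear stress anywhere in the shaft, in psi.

Under the same torque, τ_max = 16T/(πd³) is largest where d is smallest — segment BC (d = 46.8 mm).
τ_max = 16·186.0/(π·(0.0468)³) = 9.242×10^6 Pa.

1340 psi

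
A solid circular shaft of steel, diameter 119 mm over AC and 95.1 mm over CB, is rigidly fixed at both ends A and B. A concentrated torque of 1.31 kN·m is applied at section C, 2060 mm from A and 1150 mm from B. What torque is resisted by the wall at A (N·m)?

757 N·m

Compatibility: T_A·a/J_AC = T_B·b/J_CB with T_A + T_B = T₀.
J_AC = 1.97×10^-5 m⁴, J_CB = 8.03×10^-6 m⁴, so T_A = T₀·(J_AC/a)/((J_AC/a)+(J_CB/b)) = 756.9 N·m, T_B = 553.1 N·m.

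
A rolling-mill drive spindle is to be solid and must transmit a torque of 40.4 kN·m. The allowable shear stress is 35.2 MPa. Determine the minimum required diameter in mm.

For a solid shaft τ_max = 16T/(πd³), so d = (16T/(π τ_allow))^(1/3) = (16·40400/(π·3.52×10^7))^(1/3) = 0.1801 m.

180 mm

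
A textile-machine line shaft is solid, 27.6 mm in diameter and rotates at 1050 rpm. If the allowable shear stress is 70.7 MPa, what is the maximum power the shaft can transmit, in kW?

32.1 kW

J = πd⁴/32 = π(0.0276)⁴/32 = 5.697×10^-8 m⁴.
T_max = τ_allow·J/r = 7.07×10^7 × 5.697×10^-8 / 0.0138 = 291.9 N·m.
ω = 2π·1050/60 = 110.0 rad/s, so P_max = T_max·ω = 3.209×10^4 W.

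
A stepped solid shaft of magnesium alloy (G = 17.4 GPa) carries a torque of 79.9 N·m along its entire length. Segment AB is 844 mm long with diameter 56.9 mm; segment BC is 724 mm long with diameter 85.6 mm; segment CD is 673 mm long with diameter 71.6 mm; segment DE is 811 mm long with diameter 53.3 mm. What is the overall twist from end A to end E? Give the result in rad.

0.0103 rad

J_AB = π(0.0569)⁴/32 = 1.03×10^-6 m⁴; J_BC = π(0.0856)⁴/32 = 5.27×10^-6 m⁴; J_CD = π(0.0716)⁴/32 = 2.58×10^-6 m⁴; J_DE = π(0.0533)⁴/32 = 7.92×10^-7 m⁴.
θ = (T/G)·Σ L_i/J_i = (79.90/17.4×10⁹)·(0.844/1.03×10^-6 + 0.724/5.27×10^-6 + 0.673/2.58×10^-6 + 0.811/7.92×10^-7) = 0.01029 rad.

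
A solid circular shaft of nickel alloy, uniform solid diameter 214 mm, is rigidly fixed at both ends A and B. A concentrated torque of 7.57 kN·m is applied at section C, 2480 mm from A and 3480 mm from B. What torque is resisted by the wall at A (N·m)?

With uniform GJ and both ends fixed, compatibility θ_AC = θ_CB gives T_A·a = T_B·b, together with T_A + T_B = T₀.
T_A = T₀·b/(a+b) = 7570·3480/5960 = 4420 N·m; T_B = 3150 N·m.

4420 N·m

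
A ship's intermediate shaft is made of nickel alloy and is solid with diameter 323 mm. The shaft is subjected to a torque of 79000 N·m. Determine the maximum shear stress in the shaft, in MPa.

J = πd⁴/32 = π(0.323)⁴/32 = 1.069×10^-3 m⁴.
τ_max = T·r/J = 79000 × 0.162 / 1.069×10^-3 = 1.194×10^7 Pa.

11.9 MPa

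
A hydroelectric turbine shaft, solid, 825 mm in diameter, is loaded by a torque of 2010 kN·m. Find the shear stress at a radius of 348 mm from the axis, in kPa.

15400 kPa

J = πd⁴/32 = π(0.825)⁴/32 = 0.04548 m⁴.
Shear stress varies linearly with radius: τ = T·r/J = 2.010e6 × 0.348 / 0.04548 = 1.538×10^7 Pa.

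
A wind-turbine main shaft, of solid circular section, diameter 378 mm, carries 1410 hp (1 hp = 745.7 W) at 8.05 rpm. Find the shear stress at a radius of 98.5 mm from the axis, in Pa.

ω = 2π·8.05/60 = 0.8430 rad/s, so T = P/ω = 1410×745.7 / 0.8430 = 1.247e6 N·m.
J = πd⁴/32 = π(0.378)⁴/32 = 2.004×10^-3 m⁴.
Shear stress varies linearly with radius: τ = T·r/J = 1.247e6 × 0.0985 / 2.004×10^-3 = 6.130×10^7 Pa.

6.13e7 Pa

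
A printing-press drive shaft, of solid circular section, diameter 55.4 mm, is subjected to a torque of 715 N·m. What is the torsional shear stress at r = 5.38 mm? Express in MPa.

J = πd⁴/32 = π(0.0554)⁴/32 = 9.248×10^-7 m⁴.
Shear stress varies linearly with radius: τ = T·r/J = 715.0 × 0.00538 / 9.248×10^-7 = 4.160×10^6 Pa.

4.16 MPa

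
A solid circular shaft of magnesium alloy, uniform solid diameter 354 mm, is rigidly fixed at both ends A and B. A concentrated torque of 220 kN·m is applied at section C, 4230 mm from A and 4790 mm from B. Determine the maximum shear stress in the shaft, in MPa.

With uniform GJ and both ends fixed, compatibility θ_AC = θ_CB gives T_A·a = T_B·b, together with T_A + T_B = T₀.
T_A = T₀·b/(a+b) = 220000·4790/9020 = 116800 N·m; T_B = 103200 N·m.
τ in each portion: τ_AC = 1.34×10^7 Pa, τ_CB = 1.18×10^7 Pa; maximum is in AC.
τ_max = T_AC·r/J = 116800·0.177/1.54×10^-3 = 1.341×10^7 Pa.

13.4 MPa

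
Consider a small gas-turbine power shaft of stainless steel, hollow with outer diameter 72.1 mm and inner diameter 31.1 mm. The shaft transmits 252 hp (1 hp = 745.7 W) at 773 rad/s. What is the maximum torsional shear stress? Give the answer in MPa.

ω = 773 rad/s, so T = P/ω = 252×745.7 / 773.0 = 243.1 N·m.
J = π(d_o⁴ − d_i⁴)/32 = π(0.0721⁴ − 0.0311⁴)/32 = 2.561×10^-6 m⁴.
τ_max = T·r/J = 243.1 × 0.0360 / 2.561×10^-6 = 3.422×10^6 Pa.

3.42 MPa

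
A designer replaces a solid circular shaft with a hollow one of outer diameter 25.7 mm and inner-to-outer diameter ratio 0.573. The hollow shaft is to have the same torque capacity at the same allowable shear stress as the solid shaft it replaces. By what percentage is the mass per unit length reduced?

27.5 %

Equal τ_max and T ⇒ the solid shaft needs d_s³ = d_o³(1−k⁴), so d_s = 25.7·(1−0.573⁴)^(1/3) = 24.74 mm.
Area ratio A_h/A_s = d_o²(1−k²)/d_s² = (1−k²)/(1−k⁴)^(2/3) = 0.7247.
Mass saving = 1 − 0.7247 = 27.5 %.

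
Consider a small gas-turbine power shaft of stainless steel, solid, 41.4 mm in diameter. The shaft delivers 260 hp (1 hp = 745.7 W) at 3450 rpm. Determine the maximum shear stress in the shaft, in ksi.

5.59 ksi

ω = 2π·3450/60 = 361.3 rad/s, so T = P/ω = 260×745.7 / 361.3 = 536.6 N·m.
J = πd⁴/32 = π(0.0414)⁴/32 = 2.884×10^-7 m⁴.
τ_max = T·r/J = 536.6 × 0.0207 / 2.884×10^-7 = 3.852×10^7 Pa.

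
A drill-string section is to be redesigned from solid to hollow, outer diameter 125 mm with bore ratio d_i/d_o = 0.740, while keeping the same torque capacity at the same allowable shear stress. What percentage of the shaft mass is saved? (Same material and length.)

Equal τ_max and T ⇒ the solid shaft needs d_s³ = d_o³(1−k⁴), so d_s = 125·(1−0.740⁴)^(1/3) = 111.0 mm.
Area ratio A_h/A_s = d_o²(1−k²)/d_s² = (1−k²)/(1−k⁴)^(2/3) = 0.5738.
Mass saving = 1 − 0.5738 = 42.6 %.

42.6 %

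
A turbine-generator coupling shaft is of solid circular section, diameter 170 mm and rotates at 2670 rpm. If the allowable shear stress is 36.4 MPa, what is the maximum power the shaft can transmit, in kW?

J = πd⁴/32 = π(0.170)⁴/32 = 8.200×10^-5 m⁴.
T_max = τ_allow·J/r = 3.64×10^7 × 8.200×10^-5 / 0.0850 = 35110 N·m.
ω = 2π·2670/60 = 279.6 rad/s, so P_max = T_max·ω = 9.818×10^6 W.

9820 kW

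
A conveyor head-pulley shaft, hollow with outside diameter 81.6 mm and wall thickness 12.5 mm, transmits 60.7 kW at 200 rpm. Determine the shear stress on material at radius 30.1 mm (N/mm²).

ω = 2π·200/60 = 20.94 rad/s, so T = P/ω = 60.7×10³ / 20.94 = 2898 N·m.
J = π(d_o⁴ − d_i⁴)/32 = π(0.0816⁴ − 0.0566⁴)/32 = 3.345×10^-6 m⁴.
Shear stress varies linearly with radius: τ = T·r/J = 2898 × 0.0301 / 3.345×10^-6 = 2.608×10^7 Pa.

26.1 N/mm²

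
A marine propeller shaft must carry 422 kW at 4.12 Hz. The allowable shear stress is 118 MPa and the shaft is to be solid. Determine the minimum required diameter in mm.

ω = 2π·4.12 = 25.89 rad/s, so T = P/ω = 422×10³ / 25.89 = 16300 N·m.
For a solid shaft τ_max = 16T/(πd³), so d = (16T/(π τ_allow))^(1/3) = (16·16300/(π·1.18×10^8))^(1/3) = 0.08894 m.

88.9 mm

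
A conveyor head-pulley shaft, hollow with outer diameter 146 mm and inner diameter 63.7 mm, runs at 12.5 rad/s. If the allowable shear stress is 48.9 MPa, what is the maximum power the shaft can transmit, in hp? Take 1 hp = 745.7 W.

J = π(d_o⁴ − d_i⁴)/32 = π(0.146⁴ − 0.0637⁴)/32 = 4.299×10^-5 m⁴.
T_max = τ_allow·J/r = 4.89×10^7 × 4.299×10^-5 / 0.0730 = 28800 N·m.
ω = 12.5 rad/s, so P_max = T_max·ω = 3.600×10^5 W.

483 hp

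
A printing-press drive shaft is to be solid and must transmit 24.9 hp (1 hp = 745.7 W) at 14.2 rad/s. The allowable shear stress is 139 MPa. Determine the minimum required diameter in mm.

36.3 mm

ω = 14.2 rad/s, so T = P/ω = 24.9×745.7 / 14.20 = 1308 N·m.
For a solid shaft τ_max = 16T/(πd³), so d = (16T/(π τ_allow))^(1/3) = (16·1308/(π·1.39×10^8))^(1/3) = 0.03632 m.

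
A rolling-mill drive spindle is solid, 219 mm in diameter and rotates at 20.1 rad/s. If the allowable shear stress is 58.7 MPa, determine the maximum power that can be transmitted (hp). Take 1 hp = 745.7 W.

J = πd⁴/32 = π(0.219)⁴/32 = 2.258×10^-4 m⁴.
T_max = τ_allow·J/r = 5.87×10^7 × 2.258×10^-4 / 0.110 = 121100 N·m.
ω = 20.1 rad/s, so P_max = T_max·ω = 2.433×10^6 W.

3260 hp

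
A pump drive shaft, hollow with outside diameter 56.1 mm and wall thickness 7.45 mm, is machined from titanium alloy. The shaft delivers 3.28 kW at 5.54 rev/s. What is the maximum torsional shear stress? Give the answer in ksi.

ω = 2π·5.54 = 34.81 rad/s, so T = P/ω = 3.28×10³ / 34.81 = 94.23 N·m.
J = π(d_o⁴ − d_i⁴)/32 = π(0.0561⁴ − 0.0412⁴)/32 = 6.895×10^-7 m⁴.
τ_max = T·r/J = 94.23 × 0.0281 / 6.895×10^-7 = 3.833×10^6 Pa.

0.556 ksi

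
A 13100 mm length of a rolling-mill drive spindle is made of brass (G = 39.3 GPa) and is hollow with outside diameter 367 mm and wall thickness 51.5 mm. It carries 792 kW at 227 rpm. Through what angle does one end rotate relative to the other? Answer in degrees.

ω = 2π·227/60 = 23.77 rad/s, so T = P/ω = 792×10³ / 23.77 = 33320 N·m.
J = π(d_o⁴ − d_i⁴)/32 = π(0.367⁴ − 0.264⁴)/32 = 1.304×10^-3 m⁴.
θ = T·L/(G·J) = 33320 × 13.1 / (39.3×10⁹ × 1.304×10^-3) = 8.516×10^-3 rad.

0.488°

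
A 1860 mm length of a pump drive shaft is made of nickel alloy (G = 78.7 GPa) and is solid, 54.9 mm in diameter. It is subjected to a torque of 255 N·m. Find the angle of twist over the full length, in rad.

J = πd⁴/32 = π(0.0549)⁴/32 = 8.918×10^-7 m⁴.
θ = T·L/(G·J) = 255.0 × 1.86 / (78.7×10⁹ × 8.918×10^-7) = 6.758×10^-3 rad.

0.00676 rad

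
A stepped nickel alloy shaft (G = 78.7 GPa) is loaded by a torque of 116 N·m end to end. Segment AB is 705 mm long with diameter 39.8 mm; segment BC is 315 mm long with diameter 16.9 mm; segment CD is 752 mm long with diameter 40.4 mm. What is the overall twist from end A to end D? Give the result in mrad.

66.4 mrad

J_AB = π(0.0398)⁴/32 = 2.46×10^-7 m⁴; J_BC = π(0.0169)⁴/32 = 8.01×10^-9 m⁴; J_CD = π(0.0404)⁴/32 = 2.62×10^-7 m⁴.
θ = (T/G)·Σ L_i/J_i = (116.0/78.7×10⁹)·(0.705/2.46×10^-7 + 0.315/8.01×10^-9 + 0.752/2.62×10^-7) = 0.06643 rad.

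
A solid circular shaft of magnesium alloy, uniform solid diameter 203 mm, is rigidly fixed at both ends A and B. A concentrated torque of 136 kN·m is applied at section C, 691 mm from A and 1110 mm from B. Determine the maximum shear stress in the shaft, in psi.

With uniform GJ and both ends fixed, compatibility θ_AC = θ_CB gives T_A·a = T_B·b, together with T_A + T_B = T₀.
T_A = T₀·b/(a+b) = 136000·1110/1801 = 83820 N·m; T_B = 52180 N·m.
τ in each portion: τ_AC = 5.10×10^7 Pa, τ_CB = 3.18×10^7 Pa; maximum is in AC.
τ_max = T_AC·r/J = 83820·0.102/1.67×10^-4 = 5.103×10^7 Pa.

7400 psi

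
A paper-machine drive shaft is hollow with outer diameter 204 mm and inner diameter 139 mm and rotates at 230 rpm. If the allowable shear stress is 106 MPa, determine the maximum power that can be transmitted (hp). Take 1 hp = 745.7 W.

4480 hp

J = π(d_o⁴ − d_i⁴)/32 = π(0.204⁴ − 0.139⁴)/32 = 1.334×10^-4 m⁴.
T_max = τ_allow·J/r = 1.06×10^8 × 1.334×10^-4 / 0.102 = 138600 N·m.
ω = 2π·230/60 = 24.09 rad/s, so P_max = T_max·ω = 3.338×10^6 W.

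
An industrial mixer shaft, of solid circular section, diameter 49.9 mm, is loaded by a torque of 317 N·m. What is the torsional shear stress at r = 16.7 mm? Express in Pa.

J = πd⁴/32 = π(0.0499)⁴/32 = 6.087×10^-7 m⁴.
Shear stress varies linearly with radius: τ = T·r/J = 317.0 × 0.0167 / 6.087×10^-7 = 8.697×10^6 Pa.

8.70e6 Pa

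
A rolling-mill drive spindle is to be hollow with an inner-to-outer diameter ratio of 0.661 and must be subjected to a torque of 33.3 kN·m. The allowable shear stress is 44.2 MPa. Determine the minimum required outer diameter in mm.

For a hollow shaft with d_i/d_o = 0.661: τ_max = 16T/(π d_o³ (1−k⁴)), so d_o = [16T/(π τ_allow (1−k⁴))]^(1/3) = [16·33300/(π·4.42×10^7·0.8091)]^(1/3) = 0.1680 m.

168 mm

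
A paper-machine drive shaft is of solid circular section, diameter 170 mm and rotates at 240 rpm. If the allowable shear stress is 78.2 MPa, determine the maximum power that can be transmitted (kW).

J = πd⁴/32 = π(0.170)⁴/32 = 8.200×10^-5 m⁴.
T_max = τ_allow·J/r = 7.82×10^7 × 8.200×10^-5 / 0.0850 = 75440 N·m.
ω = 2π·240/60 = 25.13 rad/s, so P_max = T_max·ω = 1.896×10^6 W.

1900 kW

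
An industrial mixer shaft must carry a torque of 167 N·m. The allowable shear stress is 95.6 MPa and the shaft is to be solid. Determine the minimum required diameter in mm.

For a solid shaft τ_max = 16T/(πd³), so d = (16T/(π τ_allow))^(1/3) = (16·167.0/(π·9.56×10^7))^(1/3) = 0.02072 m.

20.7 mm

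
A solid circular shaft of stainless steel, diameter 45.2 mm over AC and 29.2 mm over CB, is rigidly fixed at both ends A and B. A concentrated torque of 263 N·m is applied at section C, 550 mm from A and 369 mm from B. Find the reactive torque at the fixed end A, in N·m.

209 N·m

Compatibility: T_A·a/J_AC = T_B·b/J_CB with T_A + T_B = T₀.
J_AC = 4.10×10^-7 m⁴, J_CB = 7.14×10^-8 m⁴, so T_A = T₀·(J_AC/a)/((J_AC/a)+(J_CB/b)) = 208.8 N·m, T_B = 54.20 N·m.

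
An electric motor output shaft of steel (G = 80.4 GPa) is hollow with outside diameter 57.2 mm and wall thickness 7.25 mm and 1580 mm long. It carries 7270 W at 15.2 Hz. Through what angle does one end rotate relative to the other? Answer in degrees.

ω = 2π·15.2 = 95.50 rad/s, so T = P/ω = 7270 / 95.50 = 76.12 N·m.
J = π(d_o⁴ − d_i⁴)/32 = π(0.0572⁴ − 0.0427⁴)/32 = 7.246×10^-7 m⁴.
θ = T·L/(G·J) = 76.12 × 1.58 / (80.4×10⁹ × 7.246×10^-7) = 2.065×10^-3 rad.

0.118°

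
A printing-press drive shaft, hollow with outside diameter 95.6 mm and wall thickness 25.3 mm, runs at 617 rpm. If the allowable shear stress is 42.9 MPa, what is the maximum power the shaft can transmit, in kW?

452 kW

J = π(d_o⁴ − d_i⁴)/32 = π(0.0956⁴ − 0.0450⁴)/32 = 7.798×10^-6 m⁴.
T_max = τ_allow·J/r = 4.29×10^7 × 7.798×10^-6 / 0.0478 = 6998 N·m.
ω = 2π·617/60 = 64.61 rad/s, so P_max = T_max·ω = 4.522×10^5 W.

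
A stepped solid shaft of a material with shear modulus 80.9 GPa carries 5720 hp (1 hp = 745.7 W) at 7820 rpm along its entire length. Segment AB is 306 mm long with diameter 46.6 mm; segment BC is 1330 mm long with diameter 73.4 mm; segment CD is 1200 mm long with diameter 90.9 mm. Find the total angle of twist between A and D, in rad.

0.0841 rad

ω = 2π·7820/60 = 818.9 rad/s, so T = P/ω = 5720×745.7 / 818.9 = 5209 N·m.
J_AB = π(0.0466)⁴/32 = 4.63×10^-7 m⁴; J_BC = π(0.0734)⁴/32 = 2.85×10^-6 m⁴; J_CD = π(0.0909)⁴/32 = 6.70×10^-6 m⁴.
θ = (T/G)·Σ L_i/J_i = (5209/80.9×10⁹)·(0.306/4.63×10^-7 + 1.33/2.85×10^-6 + 1.20/6.70×10^-6) = 0.08413 rad.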